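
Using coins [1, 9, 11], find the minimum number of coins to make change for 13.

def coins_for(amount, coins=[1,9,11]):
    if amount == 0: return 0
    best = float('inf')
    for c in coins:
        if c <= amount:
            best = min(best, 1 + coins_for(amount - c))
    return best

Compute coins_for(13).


Building up with DP:
coins_for(0) = 0
coins_for(1) = min(1+coins_for(0)=1+0=1) = 1
coins_for(2) = min(1+coins_for(1)=1+1=2) = 2
coins_for(3) = min(1+coins_for(2)=1+2=3) = 3
coins_for(4) = min(1+coins_for(3)=1+3=4) = 4
coins_for(5) = min(1+coins_for(4)=1+4=5) = 5
coins_for(6) = min(1+coins_for(5)=1+5=6) = 6
coins_for(7) = min(1+coins_for(6)=1+6=7) = 7
coins_for(8) = min(1+coins_for(7)=1+7=8) = 8
coins_for(9) = min(1+coins_for(8)=1+8=9, 1+coins_for(0)=1+0=1) = 1
coins_for(10) = min(1+coins_for(9)=1+1=2, 1+coins_for(1)=1+1=2) = 2
coins_for(11) = min(1+coins_for(10)=1+2=3, 1+coins_for(2)=1+2=3, 1+coins_for(0)=1+0=1) = 1
coins_for(12) = min(1+coins_for(11)=1+1=2, 1+coins_for(3)=1+3=4, 1+coins_for(1)=1+1=2) = 2
coins_for(13) = min(1+coins_for(12)=1+2=3, 1+coins_for(4)=1+4=5, 1+coins_for(2)=1+2=3) = 3

3


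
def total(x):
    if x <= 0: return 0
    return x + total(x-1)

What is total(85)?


total(85)
= 85 + 84 + 83 + 82 + 81 + 80 + 79 + 78 + 77 + 76 + 75 + 74 + 73 + 72 + 71 + 70 + 69 + 68 + 67 + 66 + 65 + 64 + 63 + 62 + 61 + 60 + 59 + 58 + 57 + 56 + 55 + 54 + 53 + 52 + 51 + 50 + 49 + 48 + 47 + 46 + 45 + 44 + 43 + 42 + 41 + 40 + 39 + 38 + 37 + 36 + 35 + 34 + 33 + 32 + 31 + 30 + 29 + 28 + 27 + 26 + 25 + 24 + 23 + 22 + 21 + 20 + 19 + 18 + 17 + 16 + 15 + 14 + 13 + 12 + 11 + 10 + 9 + 8 + 7 + 6 + 5 + 4 + 3 + 2 + 1 + total(0)
= 85 + 84 + 83 + 82 + 81 + 80 + 79 + 78 + 77 + 76 + 75 + 74 + 73 + 72 + 71 + 70 + 69 + 68 + 67 + 66 + 65 + 64 + 63 + 62 + 61 + 60 + 59 + 58 + 57 + 56 + 55 + 54 + 53 + 52 + 51 + 50 + 49 + 48 + 47 + 46 + 45 + 44 + 43 + 42 + 41 + 40 + 39 + 38 + 37 + 36 + 35 + 34 + 33 + 32 + 31 + 30 + 29 + 28 + 27 + 26 + 25 + 24 + 23 + 22 + 21 + 20 + 19 + 18 + 17 + 16 + 15 + 14 + 13 + 12 + 11 + 10 + 9 + 8 + 7 + 6 + 5 + 4 + 3 + 2 + 1 + 0
= 3655

3655


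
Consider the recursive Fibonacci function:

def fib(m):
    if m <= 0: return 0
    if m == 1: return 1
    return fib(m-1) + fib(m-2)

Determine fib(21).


Computing fib(21) bottom-up:
fib(0) = 0
fib(1) = 1
fib(2) = fib(1) + fib(0) = 1 + 0 = 1
fib(3) = fib(2) + fib(1) = 1 + 1 = 2
fib(4) = fib(3) + fib(2) = 2 + 1 = 3
fib(5) = fib(4) + fib(3) = 3 + 2 = 5
fib(6) = fib(5) + fib(4) = 5 + 3 = 8
fib(7) = fib(6) + fib(5) = 8 + 5 = 13
fib(8) = fib(7) + fib(6) = 13 + 8 = 21
fib(9) = fib(8) + fib(7) = 21 + 13 = 34
fib(10) = fib(9) + fib(8) = 34 + 21 = 55
fib(11) = fib(10) + fib(9) = 55 + 34 = 89
fib(12) = fib(11) + fib(10) = 89 + 55 = 144
fib(13) = fib(12) + fib(11) = 144 + 89 = 233
fib(14) = fib(13) + fib(12) = 233 + 144 = 377
fib(15) = fib(14) + fib(13) = 377 + 233 = 610
fib(16) = fib(15) + fib(14) = 610 + 377 = 987
fib(17) = fib(16) + fib(15) = 987 + 610 = 1597
fib(18) = fib(17) + fib(16) = 1597 + 987 = 2584
fib(19) = fib(18) + fib(17) = 2584 + 1597 = 4181
fib(20) = fib(19) + fib(18) = 4181 + 2584 = 6765
fib(21) = fib(20) + fib(19) = 6765 + 4181 = 10946

10946


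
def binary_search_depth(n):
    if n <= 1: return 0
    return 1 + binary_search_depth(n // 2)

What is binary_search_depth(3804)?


3804 / 2 = 1902
1902 / 2 = 951
951 / 2 = 475
475 / 2 = 237
237 / 2 = 118
118 / 2 = 59
59 / 2 = 29
29 / 2 = 14
14 / 2 = 7
7 / 2 = 3
3 / 2 = 1
Reached 1 after 11 halvings

11


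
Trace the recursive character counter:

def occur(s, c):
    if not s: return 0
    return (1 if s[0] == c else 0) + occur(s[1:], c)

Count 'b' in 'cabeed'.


s[0]='c' != 'b' -> 0
s[0]='a' != 'b' -> 0
s[0]='b' == 'b' -> 1
s[0]='e' != 'b' -> 0
s[0]='e' != 'b' -> 0
s[0]='d' != 'b' -> 0
Sum: 0 + 0 + 1 + 0 + 0 + 0 = 1

1


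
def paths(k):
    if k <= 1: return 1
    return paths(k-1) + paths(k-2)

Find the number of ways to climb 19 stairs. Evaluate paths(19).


Building up from base cases:
paths(0) = 1
paths(1) = 1
paths(2) = paths(1) + paths(0) = 1 + 1 = 2
paths(3) = paths(2) + paths(1) = 2 + 1 = 3
paths(4) = paths(3) + paths(2) = 3 + 2 = 5
paths(5) = paths(4) + paths(3) = 5 + 3 = 8
paths(6) = paths(5) + paths(4) = 8 + 5 = 13
paths(7) = paths(6) + paths(5) = 13 + 8 = 21
paths(8) = paths(7) + paths(6) = 21 + 13 = 34
paths(9) = paths(8) + paths(7) = 34 + 21 = 55
paths(10) = paths(9) + paths(8) = 55 + 34 = 89
paths(11) = paths(10) + paths(9) = 89 + 55 = 144
paths(12) = paths(11) + paths(10) = 144 + 89 = 233
paths(13) = paths(12) + paths(11) = 233 + 144 = 377
paths(14) = paths(13) + paths(12) = 377 + 233 = 610
paths(15) = paths(14) + paths(13) = 610 + 377 = 987
paths(16) = paths(15) + paths(14) = 987 + 610 = 1597
paths(17) = paths(16) + paths(15) = 1597 + 987 = 2584
paths(18) = paths(17) + paths(16) = 2584 + 1597 = 4181
paths(19) = paths(18) + paths(17) = 4181 + 2584 = 6765

6765


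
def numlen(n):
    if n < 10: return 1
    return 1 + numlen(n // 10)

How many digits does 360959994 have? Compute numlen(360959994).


numlen(360959994) = 1 + numlen(36095999)
numlen(36095999) = 1 + numlen(3609599)
numlen(3609599) = 1 + numlen(360959)
numlen(360959) = 1 + numlen(36095)
numlen(36095) = 1 + numlen(3609)
numlen(3609) = 1 + numlen(360)
numlen(360) = 1 + numlen(36)
numlen(36) = 1 + numlen(3)
numlen(3) = 1  (base case: 3 < 10)
Unwinding: 1 + 1 + 1 + 1 + 1 + 1 + 1 + 1 + 1 = 9

9


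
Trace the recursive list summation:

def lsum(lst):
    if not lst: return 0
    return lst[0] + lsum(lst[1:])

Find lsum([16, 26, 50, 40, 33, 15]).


lsum([16, 26, 50, 40, 33, 15]) = 16 + lsum([26, 50, 40, 33, 15])
lsum([26, 50, 40, 33, 15]) = 26 + lsum([50, 40, 33, 15])
lsum([50, 40, 33, 15]) = 50 + lsum([40, 33, 15])
lsum([40, 33, 15]) = 40 + lsum([33, 15])
lsum([33, 15]) = 33 + lsum([15])
lsum([15]) = 15 + lsum([])
lsum([]) = 0  (base case)
Total: 16 + 26 + 50 + 40 + 33 + 15 + 0 = 180

180


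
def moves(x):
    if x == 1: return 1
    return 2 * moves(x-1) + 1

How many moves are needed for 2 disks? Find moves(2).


moves(2) = 2 * moves(1) + 1
moves(1) = 1  (base case)
moves(2) = 2 * 1 + 1 = 3

3


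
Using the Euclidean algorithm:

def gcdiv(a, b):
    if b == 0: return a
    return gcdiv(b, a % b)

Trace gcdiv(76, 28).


gcdiv(76, 28) = gcdiv(28, 20)
gcdiv(28, 20) = gcdiv(20, 8)
gcdiv(20, 8) = gcdiv(8, 4)
gcdiv(8, 4) = gcdiv(4, 0)
gcdiv(4, 0) = 4  (base case)

4


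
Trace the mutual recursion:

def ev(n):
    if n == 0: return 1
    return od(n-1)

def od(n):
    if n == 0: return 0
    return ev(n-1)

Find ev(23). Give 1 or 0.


ev(23) = od(22)
od(22) = ev(21)
ev(21) = od(20)
od(20) = ev(19)
ev(19) = od(18)
od(18) = ev(17)
ev(17) = od(16)
od(16) = ev(15)
ev(15) = od(14)
od(14) = ev(13)
ev(13) = od(12)
od(12) = ev(11)
ev(11) = od(10)
od(10) = ev(9)
ev(9) = od(8)
od(8) = ev(7)
ev(7) = od(6)
od(6) = ev(5)
ev(5) = od(4)
od(4) = ev(3)
ev(3) = od(2)
od(2) = ev(1)
ev(1) = od(0)
od(0) = 0  (base case)
Result: 0

0


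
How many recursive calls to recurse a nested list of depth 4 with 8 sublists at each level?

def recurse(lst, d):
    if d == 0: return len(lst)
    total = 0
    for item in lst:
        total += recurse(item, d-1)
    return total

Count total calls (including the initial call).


At depth 0 (root): 1 call
At depth 1: each of 1 parents calls recurse on 8 children = 8 calls
At depth 2: each of 8 parents calls recurse on 8 children = 64 calls
At depth 3: each of 64 parents calls recurse on 8 children = 512 calls
At depth 4: each of 512 parents calls recurse on 8 children = 4096 calls
Total: 1 + 8 + 64 + 512 + 4096 = 4681

4681


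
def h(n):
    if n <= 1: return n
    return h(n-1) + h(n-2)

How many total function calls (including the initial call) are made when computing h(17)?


Let C(n) = total calls for h(n)
C(0) = 1, C(1) = 1
C(2) = 1 + C(1) + C(0) = 1 + 1 + 1 = 3
C(3) = 1 + C(2) + C(1) = 1 + 3 + 1 = 5
C(4) = 1 + C(3) + C(2) = 1 + 5 + 3 = 9
C(5) = 1 + C(4) + C(3) = 1 + 9 + 5 = 15
C(6) = 1 + C(5) + C(4) = 1 + 15 + 9 = 25
C(7) = 1 + C(6) + C(5) = 1 + 25 + 15 = 41
C(8) = 1 + C(7) + C(6) = 1 + 41 + 25 = 67
C(9) = 1 + C(8) + C(7) = 1 + 67 + 41 = 109
C(10) = 1 + C(9) + C(8) = 1 + 109 + 67 = 177
C(11) = 1 + C(10) + C(9) = 1 + 177 + 109 = 287
C(12) = 1 + C(11) + C(10) = 1 + 287 + 177 = 465
C(13) = 1 + C(12) + C(11) = 1 + 465 + 287 = 753
C(14) = 1 + C(13) + C(12) = 1 + 753 + 465 = 1219
C(15) = 1 + C(14) + C(13) = 1 + 1219 + 753 = 1973
C(16) = 1 + C(15) + C(14) = 1 + 1973 + 1219 = 3193
C(17) = 1 + C(16) + C(15) = 1 + 3193 + 1973 = 5167

5167


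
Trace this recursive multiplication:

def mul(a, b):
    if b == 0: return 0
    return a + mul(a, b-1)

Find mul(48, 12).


mul(48, 12) = 48 + mul(48, 11)
mul(48, 11) = 48 + mul(48, 10)
mul(48, 10) = 48 + mul(48, 9)
mul(48, 9) = 48 + mul(48, 8)
mul(48, 8) = 48 + mul(48, 7)
mul(48, 7) = 48 + mul(48, 6)
mul(48, 6) = 48 + mul(48, 5)
mul(48, 5) = 48 + mul(48, 4)
mul(48, 4) = 48 + mul(48, 3)
mul(48, 3) = 48 + mul(48, 2)
mul(48, 2) = 48 + mul(48, 1)
mul(48, 1) = 48 + mul(48, 0)
mul(48, 0) = 0  (base case)
Total: 48 + 48 + 48 + 48 + 48 + 48 + 48 + 48 + 48 + 48 + 48 + 48 + 0 = 576

576


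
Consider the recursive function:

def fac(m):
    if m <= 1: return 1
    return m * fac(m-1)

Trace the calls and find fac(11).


fac(11)
= 11 * fac(10)
= 11 * 10 * fac(9)
= 11 * 10 * 9 * fac(8)
= 11 * 10 * 9 * 8 * fac(7)
= 11 * 10 * 9 * 8 * 7 * fac(6)
= 11 * 10 * 9 * 8 * 7 * 6 * fac(5)
= 11 * 10 * 9 * 8 * 7 * 6 * 5 * fac(4)
= 11 * 10 * 9 * 8 * 7 * 6 * 5 * 4 * fac(3)
= 11 * 10 * 9 * 8 * 7 * 6 * 5 * 4 * 3 * fac(2)
= 11 * 10 * 9 * 8 * 7 * 6 * 5 * 4 * 3 * 2 * fac(1)
= 11 * 10 * 9 * 8 * 7 * 6 * 5 * 4 * 3 * 2 * 1
= 39916800

39916800


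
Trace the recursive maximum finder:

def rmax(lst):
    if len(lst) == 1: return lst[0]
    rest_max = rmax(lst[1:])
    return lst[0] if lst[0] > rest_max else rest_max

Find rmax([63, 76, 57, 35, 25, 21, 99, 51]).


rmax([63, 76, 57, 35, 25, 21, 99, 51]): compare 63 with rmax([76, 57, 35, 25, 21, 99, 51])
rmax([76, 57, 35, 25, 21, 99, 51]): compare 76 with rmax([57, 35, 25, 21, 99, 51])
rmax([57, 35, 25, 21, 99, 51]): compare 57 with rmax([35, 25, 21, 99, 51])
rmax([35, 25, 21, 99, 51]): compare 35 with rmax([25, 21, 99, 51])
rmax([25, 21, 99, 51]): compare 25 with rmax([21, 99, 51])
rmax([21, 99, 51]): compare 21 with rmax([99, 51])
rmax([99, 51]): compare 99 with rmax([51])
rmax([51]) = 51  (base case)
Compare 99 with 51 -> 99
Compare 21 with 99 -> 99
Compare 25 with 99 -> 99
Compare 35 with 99 -> 99
Compare 57 with 99 -> 99
Compare 76 with 99 -> 99
Compare 63 with 99 -> 99

99


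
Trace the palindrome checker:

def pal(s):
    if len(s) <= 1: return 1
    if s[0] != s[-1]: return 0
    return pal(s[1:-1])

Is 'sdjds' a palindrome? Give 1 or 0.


pal('sdjds'): s[0]='s' == s[-1]='s' -> check pal('djd')
pal('djd'): s[0]='d' == s[-1]='d' -> check pal('j')
pal('j'): len <= 1 -> return 1  (base case)
Result: 1 (palindrome)

1


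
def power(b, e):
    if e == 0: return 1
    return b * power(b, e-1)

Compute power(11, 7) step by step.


power(11, 7)
= 11 * power(11, 6)
= 11 * 11 * power(11, 5)
= 11 * 11 * 11 * power(11, 4)
= 11 * 11 * 11 * 11 * power(11, 3)
= 11 * 11 * 11 * 11 * 11 * power(11, 2)
= 11 * 11 * 11 * 11 * 11 * 11 * power(11, 1)
= 11 * 11 * 11 * 11 * 11 * 11 * 11 * power(11, 0)
= 11 * 11 * 11 * 11 * 11 * 11 * 11 * 1
= 19487171

19487171


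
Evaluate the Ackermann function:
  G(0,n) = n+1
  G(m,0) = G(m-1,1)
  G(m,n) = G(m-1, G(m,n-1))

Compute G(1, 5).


G(1, 5) = G(0, G(1, 4))
  G(1, 4) = G(0, G(1, 3))
    G(1, 3) = G(0, G(1, 2))
      G(1, 2) = G(0, G(1, 1))
        G(1, 1) = G(0, G(1, 0))
          G(1, 0) = G(0, 1)
          G(0, 1) = 2
          = G(0, 2)
          G(0, 2) = 3
        = G(0, 3)
        G(0, 3) = 4
      = G(0, 4)
      G(0, 4) = 5
    = G(0, 5)
    G(0, 5) = 6
  = G(0, 6)
  G(0, 6) = 7
Result: G(1, 5) = 7

7


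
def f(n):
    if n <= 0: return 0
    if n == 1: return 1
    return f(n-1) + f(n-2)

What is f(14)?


Computing f(14) bottom-up:
f(0) = 0
f(1) = 1
f(2) = f(1) + f(0) = 1 + 0 = 1
f(3) = f(2) + f(1) = 1 + 1 = 2
f(4) = f(3) + f(2) = 2 + 1 = 3
f(5) = f(4) + f(3) = 3 + 2 = 5
f(6) = f(5) + f(4) = 5 + 3 = 8
f(7) = f(6) + f(5) = 8 + 5 = 13
f(8) = f(7) + f(6) = 13 + 8 = 21
f(9) = f(8) + f(7) = 21 + 13 = 34
f(10) = f(9) + f(8) = 34 + 21 = 55
f(11) = f(10) + f(9) = 55 + 34 = 89
f(12) = f(11) + f(10) = 89 + 55 = 144
f(13) = f(12) + f(11) = 144 + 89 = 233
f(14) = f(13) + f(12) = 233 + 144 = 377

377


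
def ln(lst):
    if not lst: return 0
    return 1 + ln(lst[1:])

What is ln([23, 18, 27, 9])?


ln([23, 18, 27, 9]) = 1 + ln([18, 27, 9])
ln([18, 27, 9]) = 1 + ln([27, 9])
ln([27, 9]) = 1 + ln([9])
ln([9]) = 1 + ln([])
ln([]) = 0  (base case)
Unwinding: 1 + 1 + 1 + 1 + 0 = 4

4


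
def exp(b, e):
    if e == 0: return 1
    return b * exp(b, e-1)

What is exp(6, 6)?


exp(6, 6)
= 6 * exp(6, 5)
= 6 * 6 * exp(6, 4)
= 6 * 6 * 6 * exp(6, 3)
= 6 * 6 * 6 * 6 * exp(6, 2)
= 6 * 6 * 6 * 6 * 6 * exp(6, 1)
= 6 * 6 * 6 * 6 * 6 * 6 * exp(6, 0)
= 6 * 6 * 6 * 6 * 6 * 6 * 1
= 46656

46656


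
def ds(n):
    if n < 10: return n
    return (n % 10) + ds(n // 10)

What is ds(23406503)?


ds(23406503) = 3 + ds(2340650)
ds(2340650) = 0 + ds(234065)
ds(234065) = 5 + ds(23406)
ds(23406) = 6 + ds(2340)
ds(2340) = 0 + ds(234)
ds(234) = 4 + ds(23)
ds(23) = 3 + ds(2)
ds(2) = 2  (base case)
Total: 3 + 0 + 5 + 6 + 0 + 4 + 3 + 2 = 23

23


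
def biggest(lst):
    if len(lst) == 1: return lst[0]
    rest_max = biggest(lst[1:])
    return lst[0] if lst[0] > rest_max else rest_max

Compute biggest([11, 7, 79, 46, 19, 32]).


biggest([11, 7, 79, 46, 19, 32]): compare 11 with biggest([7, 79, 46, 19, 32])
biggest([7, 79, 46, 19, 32]): compare 7 with biggest([79, 46, 19, 32])
biggest([79, 46, 19, 32]): compare 79 with biggest([46, 19, 32])
biggest([46, 19, 32]): compare 46 with biggest([19, 32])
biggest([19, 32]): compare 19 with biggest([32])
biggest([32]) = 32  (base case)
Compare 19 with 32 -> 32
Compare 46 with 32 -> 46
Compare 79 with 46 -> 79
Compare 7 with 79 -> 79
Compare 11 with 79 -> 79

79


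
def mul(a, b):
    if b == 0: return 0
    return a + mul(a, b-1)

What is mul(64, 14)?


mul(64, 14) = 64 + mul(64, 13)
mul(64, 13) = 64 + mul(64, 12)
mul(64, 12) = 64 + mul(64, 11)
mul(64, 11) = 64 + mul(64, 10)
mul(64, 10) = 64 + mul(64, 9)
mul(64, 9) = 64 + mul(64, 8)
mul(64, 8) = 64 + mul(64, 7)
mul(64, 7) = 64 + mul(64, 6)
mul(64, 6) = 64 + mul(64, 5)
mul(64, 5) = 64 + mul(64, 4)
mul(64, 4) = 64 + mul(64, 3)
mul(64, 3) = 64 + mul(64, 2)
mul(64, 2) = 64 + mul(64, 1)
mul(64, 1) = 64 + mul(64, 0)
mul(64, 0) = 0  (base case)
Total: 64 + 64 + 64 + 64 + 64 + 64 + 64 + 64 + 64 + 64 + 64 + 64 + 64 + 64 + 0 = 896

896


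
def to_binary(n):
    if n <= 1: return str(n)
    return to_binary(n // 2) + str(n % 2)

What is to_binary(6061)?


to_binary(6061) = to_binary(3030) + '1'
to_binary(3030) = to_binary(1515) + '0'
to_binary(1515) = to_binary(757) + '1'
to_binary(757) = to_binary(378) + '1'
to_binary(378) = to_binary(189) + '0'
to_binary(189) = to_binary(94) + '1'
to_binary(94) = to_binary(47) + '0'
to_binary(47) = to_binary(23) + '1'
to_binary(23) = to_binary(11) + '1'
to_binary(11) = to_binary(5) + '1'
to_binary(5) = to_binary(2) + '1'
to_binary(2) = to_binary(1) + '0'
to_binary(1) = '1'  (base case)
Concatenating: '1' + '0' + '1' + '1' + '1' + '1' + '0' + '1' + '0' + '1' + '1' + '0' + '1' = '1011110101101'

1011110101101


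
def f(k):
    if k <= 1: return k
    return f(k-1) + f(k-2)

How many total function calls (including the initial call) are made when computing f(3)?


Let C(n) = total calls for f(n)
C(0) = 1, C(1) = 1
C(2) = 1 + C(1) + C(0) = 1 + 1 + 1 = 3
C(3) = 1 + C(2) + C(1) = 1 + 3 + 1 = 5

5


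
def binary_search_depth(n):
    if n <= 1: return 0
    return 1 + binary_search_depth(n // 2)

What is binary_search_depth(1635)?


1635 / 2 = 817
817 / 2 = 408
408 / 2 = 204
204 / 2 = 102
102 / 2 = 51
51 / 2 = 25
25 / 2 = 12
12 / 2 = 6
6 / 2 = 3
3 / 2 = 1
Reached 1 after 10 halvings

10


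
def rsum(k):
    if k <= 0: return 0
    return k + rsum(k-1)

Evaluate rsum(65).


rsum(65)
= 65 + 64 + 63 + 62 + 61 + 60 + 59 + 58 + 57 + 56 + 55 + 54 + 53 + 52 + 51 + 50 + 49 + 48 + 47 + 46 + 45 + 44 + 43 + 42 + 41 + 40 + 39 + 38 + 37 + 36 + 35 + 34 + 33 + 32 + 31 + 30 + 29 + 28 + 27 + 26 + 25 + 24 + 23 + 22 + 21 + 20 + 19 + 18 + 17 + 16 + 15 + 14 + 13 + 12 + 11 + 10 + 9 + 8 + 7 + 6 + 5 + 4 + 3 + 2 + 1 + rsum(0)
= 65 + 64 + 63 + 62 + 61 + 60 + 59 + 58 + 57 + 56 + 55 + 54 + 53 + 52 + 51 + 50 + 49 + 48 + 47 + 46 + 45 + 44 + 43 + 42 + 41 + 40 + 39 + 38 + 37 + 36 + 35 + 34 + 33 + 32 + 31 + 30 + 29 + 28 + 27 + 26 + 25 + 24 + 23 + 22 + 21 + 20 + 19 + 18 + 17 + 16 + 15 + 14 + 13 + 12 + 11 + 10 + 9 + 8 + 7 + 6 + 5 + 4 + 3 + 2 + 1 + 0
= 2145

2145


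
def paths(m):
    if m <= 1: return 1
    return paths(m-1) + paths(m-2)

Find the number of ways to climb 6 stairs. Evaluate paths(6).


Building up from base cases:
paths(0) = 1
paths(1) = 1
paths(2) = paths(1) + paths(0) = 1 + 1 = 2
paths(3) = paths(2) + paths(1) = 2 + 1 = 3
paths(4) = paths(3) + paths(2) = 3 + 2 = 5
paths(5) = paths(4) + paths(3) = 5 + 3 = 8
paths(6) = paths(5) + paths(4) = 8 + 5 = 13

13


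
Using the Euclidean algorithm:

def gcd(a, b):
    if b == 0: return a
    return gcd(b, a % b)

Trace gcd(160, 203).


gcd(160, 203) = gcd(203, 160)
gcd(203, 160) = gcd(160, 43)
gcd(160, 43) = gcd(43, 31)
gcd(43, 31) = gcd(31, 12)
gcd(31, 12) = gcd(12, 7)
gcd(12, 7) = gcd(7, 5)
gcd(7, 5) = gcd(5, 2)
gcd(5, 2) = gcd(2, 1)
gcd(2, 1) = gcd(1, 0)
gcd(1, 0) = 1  (base case)

1


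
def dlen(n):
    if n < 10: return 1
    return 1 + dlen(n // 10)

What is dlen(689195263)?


dlen(689195263) = 1 + dlen(68919526)
dlen(68919526) = 1 + dlen(6891952)
dlen(6891952) = 1 + dlen(689195)
dlen(689195) = 1 + dlen(68919)
dlen(68919) = 1 + dlen(6891)
dlen(6891) = 1 + dlen(689)
dlen(689) = 1 + dlen(68)
dlen(68) = 1 + dlen(6)
dlen(6) = 1  (base case: 6 < 10)
Unwinding: 1 + 1 + 1 + 1 + 1 + 1 + 1 + 1 + 1 = 9

9


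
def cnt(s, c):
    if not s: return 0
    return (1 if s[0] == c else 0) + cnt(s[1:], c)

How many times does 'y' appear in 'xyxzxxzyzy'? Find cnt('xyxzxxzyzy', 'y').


s[0]='x' != 'y' -> 0
s[0]='y' == 'y' -> 1
s[0]='x' != 'y' -> 0
s[0]='z' != 'y' -> 0
s[0]='x' != 'y' -> 0
s[0]='x' != 'y' -> 0
s[0]='z' != 'y' -> 0
s[0]='y' == 'y' -> 1
s[0]='z' != 'y' -> 0
s[0]='y' == 'y' -> 1
Sum: 0 + 1 + 0 + 0 + 0 + 0 + 0 + 1 + 0 + 1 = 3

3


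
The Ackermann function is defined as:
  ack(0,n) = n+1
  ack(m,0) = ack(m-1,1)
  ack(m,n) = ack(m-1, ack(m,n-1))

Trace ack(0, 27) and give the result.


ack(0, 27) = 28
Result: ack(0, 27) = 28

28


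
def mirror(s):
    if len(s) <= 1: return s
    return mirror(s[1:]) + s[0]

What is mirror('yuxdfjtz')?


mirror('yuxdfjtz') = mirror('uxdfjtz') + 'y'
mirror('uxdfjtz') = mirror('xdfjtz') + 'u'
mirror('xdfjtz') = mirror('dfjtz') + 'x'
mirror('dfjtz') = mirror('fjtz') + 'd'
mirror('fjtz') = mirror('jtz') + 'f'
mirror('jtz') = mirror('tz') + 'j'
mirror('tz') = mirror('z') + 't'
mirror('z') = 'z'  (base case)
Concatenating: 'z' + 't' + 'j' + 'f' + 'd' + 'x' + 'u' + 'y' = 'ztjfdxuy'

ztjfdxuy


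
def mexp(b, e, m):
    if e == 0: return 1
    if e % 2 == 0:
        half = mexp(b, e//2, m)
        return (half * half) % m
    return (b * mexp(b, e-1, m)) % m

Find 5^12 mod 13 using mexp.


mexp(5, 12, 13): e is even, compute mexp(5, 6, 13)
  mexp(5, 6, 13): e is even, compute mexp(5, 3, 13)
    mexp(5, 3, 13): e is odd, compute mexp(5, 2, 13)
      mexp(5, 2, 13): e is even, compute mexp(5, 1, 13)
        mexp(5, 1, 13): e is odd, compute mexp(5, 0, 13)
          mexp(5, 0, 13) = 1
        (5 * 1) % 13 = 5
      half=5, (5*5) % 13 = 12
    (5 * 12) % 13 = 8
  half=8, (8*8) % 13 = 12
half=12, (12*12) % 13 = 1

1


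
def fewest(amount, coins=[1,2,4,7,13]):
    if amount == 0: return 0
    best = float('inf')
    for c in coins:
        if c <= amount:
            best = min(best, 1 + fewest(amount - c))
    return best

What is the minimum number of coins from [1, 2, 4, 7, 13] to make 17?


Building up with DP:
fewest(0) = 0
fewest(1) = min(1+fewest(0)=1+0=1) = 1
fewest(2) = min(1+fewest(1)=1+1=2, 1+fewest(0)=1+0=1) = 1
fewest(3) = min(1+fewest(2)=1+1=2, 1+fewest(1)=1+1=2) = 2
fewest(4) = min(1+fewest(3)=1+2=3, 1+fewest(2)=1+1=2, 1+fewest(0)=1+0=1) = 1
fewest(5) = min(1+fewest(4)=1+1=2, 1+fewest(3)=1+2=3, 1+fewest(1)=1+1=2) = 2
fewest(6) = min(1+fewest(5)=1+2=3, 1+fewest(4)=1+1=2, 1+fewest(2)=1+1=2) = 2
fewest(7) = min(1+fewest(6)=1+2=3, 1+fewest(5)=1+2=3, 1+fewest(3)=1+2=3, 1+fewest(0)=1+0=1) = 1
fewest(8) = min(1+fewest(7)=1+1=2, 1+fewest(6)=1+2=3, 1+fewest(4)=1+1=2, 1+fewest(1)=1+1=2) = 2
fewest(9) = min(1+fewest(8)=1+2=3, 1+fewest(7)=1+1=2, 1+fewest(5)=1+2=3, 1+fewest(2)=1+1=2) = 2
fewest(10) = min(1+fewest(9)=1+2=3, 1+fewest(8)=1+2=3, 1+fewest(6)=1+2=3, 1+fewest(3)=1+2=3) = 3
fewest(11) = min(1+fewest(10)=1+3=4, 1+fewest(9)=1+2=3, 1+fewest(7)=1+1=2, 1+fewest(4)=1+1=2) = 2
fewest(12) = min(1+fewest(11)=1+2=3, 1+fewest(10)=1+3=4, 1+fewest(8)=1+2=3, 1+fewest(5)=1+2=3) = 3
fewest(13) = min(1+fewest(12)=1+3=4, 1+fewest(11)=1+2=3, 1+fewest(9)=1+2=3, 1+fewest(6)=1+2=3, 1+fewest(0)=1+0=1) = 1
fewest(14) = min(1+fewest(13)=1+1=2, 1+fewest(12)=1+3=4, 1+fewest(10)=1+3=4, 1+fewest(7)=1+1=2, 1+fewest(1)=1+1=2) = 2
fewest(15) = min(1+fewest(14)=1+2=3, 1+fewest(13)=1+1=2, 1+fewest(11)=1+2=3, 1+fewest(8)=1+2=3, 1+fewest(2)=1+1=2) = 2
fewest(16) = min(1+fewest(15)=1+2=3, 1+fewest(14)=1+2=3, 1+fewest(12)=1+3=4, 1+fewest(9)=1+2=3, 1+fewest(3)=1+2=3) = 3
fewest(17) = min(1+fewest(16)=1+3=4, 1+fewest(15)=1+2=3, 1+fewest(13)=1+1=2, 1+fewest(10)=1+3=4, 1+fewest(4)=1+1=2) = 2

2


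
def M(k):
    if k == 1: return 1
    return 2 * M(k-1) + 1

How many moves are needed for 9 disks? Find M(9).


M(9) = 2 * M(8) + 1
M(8) = 2 * M(7) + 1
M(7) = 2 * M(6) + 1
M(6) = 2 * M(5) + 1
M(5) = 2 * M(4) + 1
M(4) = 2 * M(3) + 1
M(3) = 2 * M(2) + 1
M(2) = 2 * M(1) + 1
M(1) = 1  (base case)
M(2) = 2 * 1 + 1 = 3
M(3) = 2 * 3 + 1 = 7
M(4) = 2 * 7 + 1 = 15
M(5) = 2 * 15 + 1 = 31
M(6) = 2 * 31 + 1 = 63
M(7) = 2 * 63 + 1 = 127
M(8) = 2 * 127 + 1 = 255
M(9) = 2 * 255 + 1 = 511

511


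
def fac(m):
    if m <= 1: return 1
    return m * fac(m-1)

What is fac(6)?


fac(6)
= 6 * fac(5)
= 6 * 5 * fac(4)
= 6 * 5 * 4 * fac(3)
= 6 * 5 * 4 * 3 * fac(2)
= 6 * 5 * 4 * 3 * 2 * fac(1)
= 6 * 5 * 4 * 3 * 2 * 1
= 720

720


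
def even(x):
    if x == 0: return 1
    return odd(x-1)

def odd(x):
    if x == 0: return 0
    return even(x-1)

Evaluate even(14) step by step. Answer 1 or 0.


even(14) = odd(13)
odd(13) = even(12)
even(12) = odd(11)
odd(11) = even(10)
even(10) = odd(9)
odd(9) = even(8)
even(8) = odd(7)
odd(7) = even(6)
even(6) = odd(5)
odd(5) = even(4)
even(4) = odd(3)
odd(3) = even(2)
even(2) = odd(1)
odd(1) = even(0)
even(0) = 1  (base case)
Result: 1

1


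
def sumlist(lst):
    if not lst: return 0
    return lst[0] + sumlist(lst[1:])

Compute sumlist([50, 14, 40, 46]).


sumlist([50, 14, 40, 46]) = 50 + sumlist([14, 40, 46])
sumlist([14, 40, 46]) = 14 + sumlist([40, 46])
sumlist([40, 46]) = 40 + sumlist([46])
sumlist([46]) = 46 + sumlist([])
sumlist([]) = 0  (base case)
Total: 50 + 14 + 40 + 46 + 0 = 150

150


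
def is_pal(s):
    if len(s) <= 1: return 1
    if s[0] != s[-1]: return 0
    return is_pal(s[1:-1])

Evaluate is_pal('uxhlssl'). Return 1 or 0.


is_pal('uxhlssl'): s[0]='u' != s[-1]='l' -> return 0
Result: 0 (not a palindrome)

0


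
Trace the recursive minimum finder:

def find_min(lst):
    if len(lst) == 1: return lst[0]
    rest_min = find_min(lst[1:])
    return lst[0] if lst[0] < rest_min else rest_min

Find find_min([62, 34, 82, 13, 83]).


find_min([62, 34, 82, 13, 83]): compare 62 with find_min([34, 82, 13, 83])
find_min([34, 82, 13, 83]): compare 34 with find_min([82, 13, 83])
find_min([82, 13, 83]): compare 82 with find_min([13, 83])
find_min([13, 83]): compare 13 with find_min([83])
find_min([83]) = 83  (base case)
Compare 13 with 83 -> 13
Compare 82 with 13 -> 13
Compare 34 with 13 -> 13
Compare 62 with 13 -> 13

13


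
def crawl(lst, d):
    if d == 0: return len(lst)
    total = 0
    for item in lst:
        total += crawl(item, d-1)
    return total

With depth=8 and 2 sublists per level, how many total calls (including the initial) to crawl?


At depth 0 (root): 1 call
At depth 1: each of 1 parents calls crawl on 2 children = 2 calls
At depth 2: each of 2 parents calls crawl on 2 children = 4 calls
At depth 3: each of 4 parents calls crawl on 2 children = 8 calls
At depth 4: each of 8 parents calls crawl on 2 children = 16 calls
At depth 5: each of 16 parents calls crawl on 2 children = 32 calls
At depth 6: each of 32 parents calls crawl on 2 children = 64 calls
At depth 7: each of 64 parents calls crawl on 2 children = 128 calls
At depth 8: each of 128 parents calls crawl on 2 children = 256 calls
Total: 1 + 2 + 4 + 8 + 16 + 32 + 64 + 128 + 256 = 511

511


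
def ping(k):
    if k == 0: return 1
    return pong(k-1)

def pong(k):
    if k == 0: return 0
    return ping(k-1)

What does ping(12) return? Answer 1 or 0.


ping(12) = pong(11)
pong(11) = ping(10)
ping(10) = pong(9)
pong(9) = ping(8)
ping(8) = pong(7)
pong(7) = ping(6)
ping(6) = pong(5)
pong(5) = ping(4)
ping(4) = pong(3)
pong(3) = ping(2)
ping(2) = pong(1)
pong(1) = ping(0)
ping(0) = 1  (base case)
Result: 1

1


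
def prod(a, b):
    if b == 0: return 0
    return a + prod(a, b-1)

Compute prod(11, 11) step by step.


prod(11, 11) = 11 + prod(11, 10)
prod(11, 10) = 11 + prod(11, 9)
prod(11, 9) = 11 + prod(11, 8)
prod(11, 8) = 11 + prod(11, 7)
prod(11, 7) = 11 + prod(11, 6)
prod(11, 6) = 11 + prod(11, 5)
prod(11, 5) = 11 + prod(11, 4)
prod(11, 4) = 11 + prod(11, 3)
prod(11, 3) = 11 + prod(11, 2)
prod(11, 2) = 11 + prod(11, 1)
prod(11, 1) = 11 + prod(11, 0)
prod(11, 0) = 0  (base case)
Total: 11 + 11 + 11 + 11 + 11 + 11 + 11 + 11 + 11 + 11 + 11 + 0 = 121

121


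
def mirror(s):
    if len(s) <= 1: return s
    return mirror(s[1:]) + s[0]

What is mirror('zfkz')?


mirror('zfkz') = mirror('fkz') + 'z'
mirror('fkz') = mirror('kz') + 'f'
mirror('kz') = mirror('z') + 'k'
mirror('z') = 'z'  (base case)
Concatenating: 'z' + 'k' + 'f' + 'z' = 'zkfz'

zkfz


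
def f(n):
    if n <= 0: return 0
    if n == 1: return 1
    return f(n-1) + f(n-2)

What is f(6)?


Computing f(6) bottom-up:
f(0) = 0
f(1) = 1
f(2) = f(1) + f(0) = 1 + 0 = 1
f(3) = f(2) + f(1) = 1 + 1 = 2
f(4) = f(3) + f(2) = 2 + 1 = 3
f(5) = f(4) + f(3) = 3 + 2 = 5
f(6) = f(5) + f(4) = 5 + 3 = 8

8


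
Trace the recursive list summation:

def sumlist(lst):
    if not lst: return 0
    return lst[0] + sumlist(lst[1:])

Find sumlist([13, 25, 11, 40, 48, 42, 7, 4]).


sumlist([13, 25, 11, 40, 48, 42, 7, 4]) = 13 + sumlist([25, 11, 40, 48, 42, 7, 4])
sumlist([25, 11, 40, 48, 42, 7, 4]) = 25 + sumlist([11, 40, 48, 42, 7, 4])
sumlist([11, 40, 48, 42, 7, 4]) = 11 + sumlist([40, 48, 42, 7, 4])
sumlist([40, 48, 42, 7, 4]) = 40 + sumlist([48, 42, 7, 4])
sumlist([48, 42, 7, 4]) = 48 + sumlist([42, 7, 4])
sumlist([42, 7, 4]) = 42 + sumlist([7, 4])
sumlist([7, 4]) = 7 + sumlist([4])
sumlist([4]) = 4 + sumlist([])
sumlist([]) = 0  (base case)
Total: 13 + 25 + 11 + 40 + 48 + 42 + 7 + 4 + 0 = 190

190


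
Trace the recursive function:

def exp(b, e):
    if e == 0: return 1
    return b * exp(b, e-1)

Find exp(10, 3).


exp(10, 3)
= 10 * exp(10, 2)
= 10 * 10 * exp(10, 1)
= 10 * 10 * 10 * exp(10, 0)
= 10 * 10 * 10 * 1
= 1000

1000


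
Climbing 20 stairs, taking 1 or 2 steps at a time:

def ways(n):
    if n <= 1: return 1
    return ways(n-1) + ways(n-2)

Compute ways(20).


Building up from base cases:
ways(0) = 1
ways(1) = 1
ways(2) = ways(1) + ways(0) = 1 + 1 = 2
ways(3) = ways(2) + ways(1) = 2 + 1 = 3
ways(4) = ways(3) + ways(2) = 3 + 2 = 5
ways(5) = ways(4) + ways(3) = 5 + 3 = 8
ways(6) = ways(5) + ways(4) = 8 + 5 = 13
ways(7) = ways(6) + ways(5) = 13 + 8 = 21
ways(8) = ways(7) + ways(6) = 21 + 13 = 34
ways(9) = ways(8) + ways(7) = 34 + 21 = 55
ways(10) = ways(9) + ways(8) = 55 + 34 = 89
ways(11) = ways(10) + ways(9) = 89 + 55 = 144
ways(12) = ways(11) + ways(10) = 144 + 89 = 233
ways(13) = ways(12) + ways(11) = 233 + 144 = 377
ways(14) = ways(13) + ways(12) = 377 + 233 = 610
ways(15) = ways(14) + ways(13) = 610 + 377 = 987
ways(16) = ways(15) + ways(14) = 987 + 610 = 1597
ways(17) = ways(16) + ways(15) = 1597 + 987 = 2584
ways(18) = ways(17) + ways(16) = 2584 + 1597 = 4181
ways(19) = ways(18) + ways(17) = 4181 + 2584 = 6765
ways(20) = ways(19) + ways(18) = 6765 + 4181 = 10946

10946


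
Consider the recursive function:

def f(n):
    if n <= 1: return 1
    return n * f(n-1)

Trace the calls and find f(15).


f(15)
= 15 * f(14)
= 15 * 14 * f(13)
= 15 * 14 * 13 * f(12)
= 15 * 14 * 13 * 12 * f(11)
= 15 * 14 * 13 * 12 * 11 * f(10)
= 15 * 14 * 13 * 12 * 11 * 10 * f(9)
= 15 * 14 * 13 * 12 * 11 * 10 * 9 * f(8)
= 15 * 14 * 13 * 12 * 11 * 10 * 9 * 8 * f(7)
= 15 * 14 * 13 * 12 * 11 * 10 * 9 * 8 * 7 * f(6)
= 15 * 14 * 13 * 12 * 11 * 10 * 9 * 8 * 7 * 6 * f(5)
= 15 * 14 * 13 * 12 * 11 * 10 * 9 * 8 * 7 * 6 * 5 * f(4)
= 15 * 14 * 13 * 12 * 11 * 10 * 9 * 8 * 7 * 6 * 5 * 4 * f(3)
= 15 * 14 * 13 * 12 * 11 * 10 * 9 * 8 * 7 * 6 * 5 * 4 * 3 * f(2)
= 15 * 14 * 13 * 12 * 11 * 10 * 9 * 8 * 7 * 6 * 5 * 4 * 3 * 2 * f(1)
= 15 * 14 * 13 * 12 * 11 * 10 * 9 * 8 * 7 * 6 * 5 * 4 * 3 * 2 * 1
= 1307674368000

1307674368000


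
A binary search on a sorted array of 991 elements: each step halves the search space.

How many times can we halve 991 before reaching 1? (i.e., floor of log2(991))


991 / 2 = 495
495 / 2 = 247
247 / 2 = 123
123 / 2 = 61
61 / 2 = 30
30 / 2 = 15
15 / 2 = 7
7 / 2 = 3
3 / 2 = 1
Reached 1 after 9 halvings

9


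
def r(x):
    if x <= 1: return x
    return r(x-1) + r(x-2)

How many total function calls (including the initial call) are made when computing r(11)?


Let C(n) = total calls for r(n)
C(0) = 1, C(1) = 1
C(2) = 1 + C(1) + C(0) = 1 + 1 + 1 = 3
C(3) = 1 + C(2) + C(1) = 1 + 3 + 1 = 5
C(4) = 1 + C(3) + C(2) = 1 + 5 + 3 = 9
C(5) = 1 + C(4) + C(3) = 1 + 9 + 5 = 15
C(6) = 1 + C(5) + C(4) = 1 + 15 + 9 = 25
C(7) = 1 + C(6) + C(5) = 1 + 25 + 15 = 41
C(8) = 1 + C(7) + C(6) = 1 + 41 + 25 = 67
C(9) = 1 + C(8) + C(7) = 1 + 67 + 41 = 109
C(10) = 1 + C(9) + C(8) = 1 + 109 + 67 = 177
C(11) = 1 + C(10) + C(9) = 1 + 177 + 109 = 287

287


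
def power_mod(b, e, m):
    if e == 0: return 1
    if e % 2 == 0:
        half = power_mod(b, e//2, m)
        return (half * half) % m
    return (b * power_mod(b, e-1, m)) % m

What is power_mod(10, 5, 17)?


power_mod(10, 5, 17): e is odd, compute power_mod(10, 4, 17)
  power_mod(10, 4, 17): e is even, compute power_mod(10, 2, 17)
    power_mod(10, 2, 17): e is even, compute power_mod(10, 1, 17)
      power_mod(10, 1, 17): e is odd, compute power_mod(10, 0, 17)
        power_mod(10, 0, 17) = 1
      (10 * 1) % 17 = 10
    half=10, (10*10) % 17 = 15
  half=15, (15*15) % 17 = 4
(10 * 4) % 17 = 6

6


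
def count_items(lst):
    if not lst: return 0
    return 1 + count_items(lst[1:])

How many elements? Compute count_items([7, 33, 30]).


count_items([7, 33, 30]) = 1 + count_items([33, 30])
count_items([33, 30]) = 1 + count_items([30])
count_items([30]) = 1 + count_items([])
count_items([]) = 0  (base case)
Unwinding: 1 + 1 + 1 + 0 = 3

3


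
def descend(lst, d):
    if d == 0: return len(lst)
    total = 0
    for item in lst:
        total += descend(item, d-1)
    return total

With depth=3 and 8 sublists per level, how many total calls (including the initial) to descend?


At depth 0 (root): 1 call
At depth 1: each of 1 parents calls descend on 8 children = 8 calls
At depth 2: each of 8 parents calls descend on 8 children = 64 calls
At depth 3: each of 64 parents calls descend on 8 children = 512 calls
Total: 1 + 8 + 64 + 512 = 585

585


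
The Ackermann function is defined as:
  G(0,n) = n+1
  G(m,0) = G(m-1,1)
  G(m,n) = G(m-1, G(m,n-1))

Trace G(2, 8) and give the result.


G(2, 8) = G(1, G(2, 7))
  G(2, 7) = G(1, G(2, 6))
    G(2, 6) = G(1, G(2, 5))
      G(2, 5) = G(1, G(2, 4))
        G(2, 4) = G(1, G(2, 3))
          G(2, 3) = G(1, G(2, 2))
          G(2, 2) = G(1, G(2, 1))
          G(2, 1) = G(1, G(2, 0))
          G(2, 0) = G(1, 1)
          G(1, 1) = G(0, G(1, 0))
          G(1, 0) = G(0, 1)
          G(0, 1) = 2
            = G(0, 2)
          G(0, 2) = 3
            = G(1, 3)
          G(1, 3) = G(0, G(1, 2))
          G(1, 2) = G(0, G(1, 1))
          G(1, 1) = G(0, G(1, 0))
          G(1, 0) = G(0, 1)
          G(0, 1) = 2
            = G(0, 2)
          G(0, 2) = 3
            = G(0, 3)
          G(0, 3) = 4
            = G(0, 4)
... (trace truncated)
Result: G(2, 8) = 19

19


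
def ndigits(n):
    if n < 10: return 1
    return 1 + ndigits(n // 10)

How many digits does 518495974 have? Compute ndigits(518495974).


ndigits(518495974) = 1 + ndigits(51849597)
ndigits(51849597) = 1 + ndigits(5184959)
ndigits(5184959) = 1 + ndigits(518495)
ndigits(518495) = 1 + ndigits(51849)
ndigits(51849) = 1 + ndigits(5184)
ndigits(5184) = 1 + ndigits(518)
ndigits(518) = 1 + ndigits(51)
ndigits(51) = 1 + ndigits(5)
ndigits(5) = 1  (base case: 5 < 10)
Unwinding: 1 + 1 + 1 + 1 + 1 + 1 + 1 + 1 + 1 = 9

9


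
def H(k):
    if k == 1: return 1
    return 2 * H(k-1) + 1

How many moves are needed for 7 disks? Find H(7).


H(7) = 2 * H(6) + 1
H(6) = 2 * H(5) + 1
H(5) = 2 * H(4) + 1
H(4) = 2 * H(3) + 1
H(3) = 2 * H(2) + 1
H(2) = 2 * H(1) + 1
H(1) = 1  (base case)
H(2) = 2 * 1 + 1 = 3
H(3) = 2 * 3 + 1 = 7
H(4) = 2 * 7 + 1 = 15
H(5) = 2 * 15 + 1 = 31
H(6) = 2 * 31 + 1 = 63
H(7) = 2 * 63 + 1 = 127

127


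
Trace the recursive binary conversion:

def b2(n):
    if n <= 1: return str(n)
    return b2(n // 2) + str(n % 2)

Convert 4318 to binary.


b2(4318) = b2(2159) + '0'
b2(2159) = b2(1079) + '1'
b2(1079) = b2(539) + '1'
b2(539) = b2(269) + '1'
b2(269) = b2(134) + '1'
b2(134) = b2(67) + '0'
b2(67) = b2(33) + '1'
b2(33) = b2(16) + '1'
b2(16) = b2(8) + '0'
b2(8) = b2(4) + '0'
b2(4) = b2(2) + '0'
b2(2) = b2(1) + '0'
b2(1) = '1'  (base case)
Concatenating: '1' + '0' + '0' + '0' + '0' + '1' + '1' + '0' + '1' + '1' + '1' + '1' + '0' = '1000011011110'

1000011011110


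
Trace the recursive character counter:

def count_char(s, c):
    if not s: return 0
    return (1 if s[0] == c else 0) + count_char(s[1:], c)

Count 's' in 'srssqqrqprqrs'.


s[0]='s' == 's' -> 1
s[0]='r' != 's' -> 0
s[0]='s' == 's' -> 1
s[0]='s' == 's' -> 1
s[0]='q' != 's' -> 0
s[0]='q' != 's' -> 0
s[0]='r' != 's' -> 0
s[0]='q' != 's' -> 0
s[0]='p' != 's' -> 0
s[0]='r' != 's' -> 0
s[0]='q' != 's' -> 0
s[0]='r' != 's' -> 0
s[0]='s' == 's' -> 1
Sum: 1 + 0 + 1 + 1 + 0 + 0 + 0 + 0 + 0 + 0 + 0 + 0 + 1 = 4

4


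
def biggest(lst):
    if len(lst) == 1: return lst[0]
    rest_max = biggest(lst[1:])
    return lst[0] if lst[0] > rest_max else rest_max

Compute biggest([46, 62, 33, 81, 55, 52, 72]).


biggest([46, 62, 33, 81, 55, 52, 72]): compare 46 with biggest([62, 33, 81, 55, 52, 72])
biggest([62, 33, 81, 55, 52, 72]): compare 62 with biggest([33, 81, 55, 52, 72])
biggest([33, 81, 55, 52, 72]): compare 33 with biggest([81, 55, 52, 72])
biggest([81, 55, 52, 72]): compare 81 with biggest([55, 52, 72])
biggest([55, 52, 72]): compare 55 with biggest([52, 72])
biggest([52, 72]): compare 52 with biggest([72])
biggest([72]) = 72  (base case)
Compare 52 with 72 -> 72
Compare 55 with 72 -> 72
Compare 81 with 72 -> 81
Compare 33 with 81 -> 81
Compare 62 with 81 -> 81
Compare 46 with 81 -> 81

81


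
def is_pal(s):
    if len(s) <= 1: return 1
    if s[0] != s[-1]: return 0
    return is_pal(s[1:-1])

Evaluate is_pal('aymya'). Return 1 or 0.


is_pal('aymya'): s[0]='a' == s[-1]='a' -> check is_pal('ymy')
is_pal('ymy'): s[0]='y' == s[-1]='y' -> check is_pal('m')
is_pal('m'): len <= 1 -> return 1  (base case)
Result: 1 (palindrome)

1


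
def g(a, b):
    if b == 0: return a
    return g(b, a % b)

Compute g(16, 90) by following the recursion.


g(16, 90) = g(90, 16)
g(90, 16) = g(16, 10)
g(16, 10) = g(10, 6)
g(10, 6) = g(6, 4)
g(6, 4) = g(4, 2)
g(4, 2) = g(2, 0)
g(2, 0) = 2  (base case)

2


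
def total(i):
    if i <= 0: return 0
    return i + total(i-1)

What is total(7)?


total(7)
= 7 + 6 + 5 + 4 + 3 + 2 + 1 + total(0)
= 7 + 6 + 5 + 4 + 3 + 2 + 1 + 0
= 28

28


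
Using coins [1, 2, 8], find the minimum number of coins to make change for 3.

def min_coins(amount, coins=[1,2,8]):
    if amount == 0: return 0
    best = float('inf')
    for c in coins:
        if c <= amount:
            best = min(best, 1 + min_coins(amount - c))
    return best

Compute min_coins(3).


Building up with DP:
min_coins(0) = 0
min_coins(1) = min(1+min_coins(0)=1+0=1) = 1
min_coins(2) = min(1+min_coins(1)=1+1=2, 1+min_coins(0)=1+0=1) = 1
min_coins(3) = min(1+min_coins(2)=1+1=2, 1+min_coins(1)=1+1=2) = 2

2


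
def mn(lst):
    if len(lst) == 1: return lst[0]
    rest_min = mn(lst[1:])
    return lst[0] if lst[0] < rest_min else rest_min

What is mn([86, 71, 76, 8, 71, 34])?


mn([86, 71, 76, 8, 71, 34]): compare 86 with mn([71, 76, 8, 71, 34])
mn([71, 76, 8, 71, 34]): compare 71 with mn([76, 8, 71, 34])
mn([76, 8, 71, 34]): compare 76 with mn([8, 71, 34])
mn([8, 71, 34]): compare 8 with mn([71, 34])
mn([71, 34]): compare 71 with mn([34])
mn([34]) = 34  (base case)
Compare 71 with 34 -> 34
Compare 8 with 34 -> 8
Compare 76 with 8 -> 8
Compare 71 with 8 -> 8
Compare 86 with 8 -> 8

8


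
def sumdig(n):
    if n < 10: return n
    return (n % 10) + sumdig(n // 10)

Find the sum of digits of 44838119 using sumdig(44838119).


sumdig(44838119) = 9 + sumdig(4483811)
sumdig(4483811) = 1 + sumdig(448381)
sumdig(448381) = 1 + sumdig(44838)
sumdig(44838) = 8 + sumdig(4483)
sumdig(4483) = 3 + sumdig(448)
sumdig(448) = 8 + sumdig(44)
sumdig(44) = 4 + sumdig(4)
sumdig(4) = 4  (base case)
Total: 9 + 1 + 1 + 8 + 3 + 8 + 4 + 4 = 38

38


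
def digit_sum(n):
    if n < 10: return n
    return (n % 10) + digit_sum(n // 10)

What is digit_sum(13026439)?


digit_sum(13026439) = 9 + digit_sum(1302643)
digit_sum(1302643) = 3 + digit_sum(130264)
digit_sum(130264) = 4 + digit_sum(13026)
digit_sum(13026) = 6 + digit_sum(1302)
digit_sum(1302) = 2 + digit_sum(130)
digit_sum(130) = 0 + digit_sum(13)
digit_sum(13) = 3 + digit_sum(1)
digit_sum(1) = 1  (base case)
Total: 9 + 3 + 4 + 6 + 2 + 0 + 3 + 1 = 28

28


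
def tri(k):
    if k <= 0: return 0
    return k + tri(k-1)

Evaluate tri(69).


tri(69)
= 69 + 68 + 67 + 66 + 65 + 64 + 63 + 62 + 61 + 60 + 59 + 58 + 57 + 56 + 55 + 54 + 53 + 52 + 51 + 50 + 49 + 48 + 47 + 46 + 45 + 44 + 43 + 42 + 41 + 40 + 39 + 38 + 37 + 36 + 35 + 34 + 33 + 32 + 31 + 30 + 29 + 28 + 27 + 26 + 25 + 24 + 23 + 22 + 21 + 20 + 19 + 18 + 17 + 16 + 15 + 14 + 13 + 12 + 11 + 10 + 9 + 8 + 7 + 6 + 5 + 4 + 3 + 2 + 1 + tri(0)
= 69 + 68 + 67 + 66 + 65 + 64 + 63 + 62 + 61 + 60 + 59 + 58 + 57 + 56 + 55 + 54 + 53 + 52 + 51 + 50 + 49 + 48 + 47 + 46 + 45 + 44 + 43 + 42 + 41 + 40 + 39 + 38 + 37 + 36 + 35 + 34 + 33 + 32 + 31 + 30 + 29 + 28 + 27 + 26 + 25 + 24 + 23 + 22 + 21 + 20 + 19 + 18 + 17 + 16 + 15 + 14 + 13 + 12 + 11 + 10 + 9 + 8 + 7 + 6 + 5 + 4 + 3 + 2 + 1 + 0
= 2415

2415


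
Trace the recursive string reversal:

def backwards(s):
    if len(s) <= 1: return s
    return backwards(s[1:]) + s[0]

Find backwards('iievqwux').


backwards('iievqwux') = backwards('ievqwux') + 'i'
backwards('ievqwux') = backwards('evqwux') + 'i'
backwards('evqwux') = backwards('vqwux') + 'e'
backwards('vqwux') = backwards('qwux') + 'v'
backwards('qwux') = backwards('wux') + 'q'
backwards('wux') = backwards('ux') + 'w'
backwards('ux') = backwards('x') + 'u'
backwards('x') = 'x'  (base case)
Concatenating: 'x' + 'u' + 'w' + 'q' + 'v' + 'e' + 'i' + 'i' = 'xuwqveii'

xuwqveii


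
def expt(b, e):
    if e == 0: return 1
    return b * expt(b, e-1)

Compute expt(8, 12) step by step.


expt(8, 12)
= 8 * expt(8, 11)
= 8 * 8 * expt(8, 10)
= 8 * 8 * 8 * expt(8, 9)
= 8 * 8 * 8 * 8 * expt(8, 8)
= 8 * 8 * 8 * 8 * 8 * expt(8, 7)
= 8 * 8 * 8 * 8 * 8 * 8 * expt(8, 6)
= 8 * 8 * 8 * 8 * 8 * 8 * 8 * expt(8, 5)
= 8 * 8 * 8 * 8 * 8 * 8 * 8 * 8 * expt(8, 4)
= 8 * 8 * 8 * 8 * 8 * 8 * 8 * 8 * 8 * expt(8, 3)
= 8 * 8 * 8 * 8 * 8 * 8 * 8 * 8 * 8 * 8 * expt(8, 2)
= 8 * 8 * 8 * 8 * 8 * 8 * 8 * 8 * 8 * 8 * 8 * expt(8, 1)
= 8 * 8 * 8 * 8 * 8 * 8 * 8 * 8 * 8 * 8 * 8 * 8 * expt(8, 0)
= 8 * 8 * 8 * 8 * 8 * 8 * 8 * 8 * 8 * 8 * 8 * 8 * 1
= 68719476736

68719476736
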